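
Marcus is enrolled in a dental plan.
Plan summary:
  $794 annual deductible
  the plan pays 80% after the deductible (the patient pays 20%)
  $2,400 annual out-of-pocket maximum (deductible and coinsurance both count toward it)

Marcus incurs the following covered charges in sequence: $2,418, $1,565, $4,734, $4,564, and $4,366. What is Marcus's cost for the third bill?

#1 ($2,418): $794 to deductible, leaving $1,624; 20% of $1,624 = $324.80. Cost to patient: $1,118.80. OOP to date $1,118.80.
#2 ($1,565): deductible met; 20% of $1,565 = $313. Cost to patient: $313. OOP to date $1,431.80.
#3 ($4,734): deductible met; 20% of $4,734 = $946.80. Patient pays $946.80; OOP now $2,378.60.

$946.80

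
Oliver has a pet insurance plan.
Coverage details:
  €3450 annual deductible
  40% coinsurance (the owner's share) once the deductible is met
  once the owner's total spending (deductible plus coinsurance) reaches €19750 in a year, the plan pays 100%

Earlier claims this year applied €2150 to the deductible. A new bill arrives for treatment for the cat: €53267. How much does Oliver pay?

€17600

Deductible still to meet: €3450 − €2150 = €1300.
The remaining €51967 (= €53267 − €1300) moves to coinsurance.
Coinsurance: €51967 × 40% = €20786.80.
That puts the owner's cost at €1300 + €20786.80 = €22086.80 before any cap.
Year-to-date out-of-pocket would reach €2150 + €22086.80 = €24236.80, above the €19750 maximum, so the owner pays only €19750 − €2150 = €17600.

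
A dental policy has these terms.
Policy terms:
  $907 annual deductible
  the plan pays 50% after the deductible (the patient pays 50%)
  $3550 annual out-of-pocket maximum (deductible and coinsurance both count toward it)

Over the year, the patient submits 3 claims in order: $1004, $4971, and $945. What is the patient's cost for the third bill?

#1 ($1004): $907 finishes the deductible; $97 goes to coinsurance; 50% of $97 = $48.50. Patient pays $955.50; OOP now $955.50.
#2 ($4971): deductible already satisfied, so patient's share is 50% × $4971 = $2485.50. Patient owes $2485.50 (running OOP $3441).
#3 ($945): 50% coinsurance on $945 = $472.50. Adding that to $3441 gives $3913.50, past the $3550 cap; patient pays only $3550 − $3441 = $109.

$109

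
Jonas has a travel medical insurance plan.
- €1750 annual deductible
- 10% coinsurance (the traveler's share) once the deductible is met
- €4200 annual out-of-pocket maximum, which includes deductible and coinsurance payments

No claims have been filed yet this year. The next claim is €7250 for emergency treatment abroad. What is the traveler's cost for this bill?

Nothing has been paid toward the €1750 deductible, so the first €1750 of this charge is applied there.
The remaining €5500 (= €7250 − €1750) moves to coinsurance.
Coinsurance: €5500 × 10% = €550.
That puts the traveler's cost at €1750 + €550 = €2300 before any cap.
Total out-of-pocket so far would be €0 + €2300 = €2300, below the €4200 cap — no reduction.

€2300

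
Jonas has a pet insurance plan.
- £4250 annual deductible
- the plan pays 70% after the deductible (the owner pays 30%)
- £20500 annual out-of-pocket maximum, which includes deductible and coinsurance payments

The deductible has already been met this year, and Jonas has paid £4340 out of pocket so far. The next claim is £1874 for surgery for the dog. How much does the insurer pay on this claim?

With the deductible met, the entire £1874 is subject to coinsurance.
30% of £1874 = £562.20 falls to the owner.
Cumulative spending £4340 + £562.20 = £4902.20 stays under the £20500 maximum.
The insurer covers the remainder: £1874 − £562.20 = £1311.80.

£1311.80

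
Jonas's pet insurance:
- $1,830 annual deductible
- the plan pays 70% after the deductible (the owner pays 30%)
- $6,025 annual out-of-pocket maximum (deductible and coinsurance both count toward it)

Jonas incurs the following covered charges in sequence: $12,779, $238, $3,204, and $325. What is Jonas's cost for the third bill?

$838.90

Claim 1 ($12,779): $1,830 to deductible, leaving $10,949; owner's 30% is $3,284.70. Cost to owner: $5,114.70. OOP to date $5,114.70.
Claim 2 ($238): deductible already satisfied, so owner's share is 30% × $238 = $71.40. Cost to owner: $71.40. OOP to date $5,186.10.
Claim 3 ($3,204): deductible met; 30% of $3,204 = $961.20. Adding that to $5,186.10 gives $6,147.30, past the $6,025 cap; owner pays only $6,025 − $5,186.10 = $838.90.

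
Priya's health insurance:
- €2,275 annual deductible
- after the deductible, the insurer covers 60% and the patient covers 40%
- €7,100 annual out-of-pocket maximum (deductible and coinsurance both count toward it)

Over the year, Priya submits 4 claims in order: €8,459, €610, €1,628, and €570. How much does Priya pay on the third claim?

€651.20

Claim 1 (€8,459): €2,275 finishes the deductible; €6,184 goes to coinsurance; patient's 40% is €2,473.60. Cost to patient: €4,748.60. OOP to date €4,748.60.
Claim 2 (€610): 40% coinsurance on €610 = €244. Patient pays €244; OOP now €4,992.60.
Claim 3 (€1,628): 40% coinsurance on €1,628 = €651.20. Cost to patient: €651.20. OOP to date €5,643.80.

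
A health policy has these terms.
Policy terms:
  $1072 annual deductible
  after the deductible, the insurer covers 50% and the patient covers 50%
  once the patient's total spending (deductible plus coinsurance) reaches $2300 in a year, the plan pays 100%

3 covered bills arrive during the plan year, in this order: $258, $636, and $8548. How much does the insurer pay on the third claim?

Bill 1, $258: entire amount goes to the deductible. Patient owes $258 (running OOP $258). Plan pays $258 − $258 = $0.
Bill 2, $636: all of it applies to the deductible. Patient owes $636 (running OOP $894). Insurer: $636 − $636 = $0.
Bill 3, $8548: $178 to deductible, leaving $8370; 50% of $8370 = $4185. Together that's $178 + $4185 = $4363. That would push OOP to $5257, over the $2300 cap, so patient pays $2300 − $894 = $1406. Insurer: $8548 − $1406 = $7142.

$7142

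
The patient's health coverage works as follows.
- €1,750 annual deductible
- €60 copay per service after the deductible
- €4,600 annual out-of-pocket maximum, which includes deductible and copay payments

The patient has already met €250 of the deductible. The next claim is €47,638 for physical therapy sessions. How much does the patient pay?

Deductible still to meet: €1,750 − €250 = €1,500.
After the €1,500 deductible portion, €47,638 − €1,500 = €46,138 is subject to the copay.
Copay on this service: €60.
So the patient owes €1,500 + €60 = €1,560 before any cap.
Cumulative spending €250 + €1,560 = €1,810 stays under the €4,600 maximum.

€1,560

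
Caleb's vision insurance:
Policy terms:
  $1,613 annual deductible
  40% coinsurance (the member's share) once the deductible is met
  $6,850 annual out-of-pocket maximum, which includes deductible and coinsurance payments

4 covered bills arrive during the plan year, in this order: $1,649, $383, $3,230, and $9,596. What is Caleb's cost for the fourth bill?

$3,777.40

Claim 1 — $1,649: $1,613 to deductible, leaving $36; member's 40% is $14.40. Member owes $1,627.40 (running OOP $1,627.40).
Claim 2 — $383: deductible already satisfied, so member's share is 40% × $383 = $153.20. Member pays $153.20; OOP now $1,780.60.
Claim 3 — $3,230: deductible already satisfied, so member's share is 40% × $3,230 = $1,292. Member pays $1,292; OOP now $3,072.60.
Claim 4 — $9,596: 40% coinsurance on $9,596 = $3,838.40. Adding that to $3,072.60 gives $6,911, past the $6,850 cap; member pays only $6,850 − $3,072.60 = $3,777.40.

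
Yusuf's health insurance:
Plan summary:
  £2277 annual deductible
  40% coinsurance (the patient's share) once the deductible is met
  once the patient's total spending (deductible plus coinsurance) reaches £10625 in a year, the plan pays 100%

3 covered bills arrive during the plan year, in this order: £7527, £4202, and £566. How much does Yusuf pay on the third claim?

£226.40

Claim 1 (£7527): deductible takes £2277, £5250 remains; patient's 40% is £2100. Patient pays £4377; OOP now £4377.
Claim 2 (£4202): 40% coinsurance on £4202 = £1680.80. Cost to patient: £1680.80. OOP to date £6057.80.
Claim 3 (£566): 40% coinsurance on £566 = £226.40. Patient owes £226.40 (running OOP £6284.20).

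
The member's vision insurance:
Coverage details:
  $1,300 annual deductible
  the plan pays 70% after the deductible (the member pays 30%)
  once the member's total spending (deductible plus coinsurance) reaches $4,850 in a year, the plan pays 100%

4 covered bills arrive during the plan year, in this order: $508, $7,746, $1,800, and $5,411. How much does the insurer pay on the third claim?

$1,260

#1 ($508): entire amount goes to the deductible. Member pays $508; OOP now $508. Insurer: $508 − $508 = $0.
#2 ($7,746): $792 to deductible, leaving $6,954; 30% of $6,954 = $2,086.20. Cost to member: $2,878.20. OOP to date $3,386.20. Plan pays $7,746 − $2,878.20 = $4,867.80.
#3 ($1,800): deductible met; 30% of $1,800 = $540. Cost to member: $540. OOP to date $3,926.20. Plan pays $1,800 − $540 = $1,260.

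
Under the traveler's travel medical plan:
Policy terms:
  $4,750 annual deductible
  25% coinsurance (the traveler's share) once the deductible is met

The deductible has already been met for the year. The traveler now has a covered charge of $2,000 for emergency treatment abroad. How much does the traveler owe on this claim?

$500

With the deductible met, the entire $2,000 is subject to coinsurance.
25% of $2,000 = $500 falls to the traveler.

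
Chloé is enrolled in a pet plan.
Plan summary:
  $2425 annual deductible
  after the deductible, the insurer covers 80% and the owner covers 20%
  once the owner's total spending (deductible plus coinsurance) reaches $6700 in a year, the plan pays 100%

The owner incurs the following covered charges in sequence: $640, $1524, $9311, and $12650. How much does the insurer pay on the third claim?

$7240

Claim 1 ($640): all of it applies to the deductible. Owner pays $640; OOP now $640. Insurer: $640 − $640 = $0.
Claim 2 ($1524): fully absorbed by the deductible. Owner owes $1524 (running OOP $2164). Plan pays $1524 − $1524 = $0.
Claim 3 ($9311): $261 finishes the deductible; $9050 goes to coinsurance; 20% of $9050 = $1810. Owner owes $2071 (running OOP $4235). Insurer: $9311 − $2071 = $7240.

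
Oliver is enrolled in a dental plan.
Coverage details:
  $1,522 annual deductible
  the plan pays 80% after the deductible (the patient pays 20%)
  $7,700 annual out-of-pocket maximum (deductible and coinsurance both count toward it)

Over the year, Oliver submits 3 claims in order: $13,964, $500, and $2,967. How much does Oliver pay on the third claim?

$593.40

Claim 1 — $13,964: deductible takes $1,522, $12,442 remains; 20% of $12,442 = $2,488.40. Cost to patient: $4,010.40. OOP to date $4,010.40.
Claim 2 — $500: deductible met; 20% of $500 = $100. Patient pays $100; OOP now $4,110.40.
Claim 3 — $2,967: 20% coinsurance on $2,967 = $593.40. Patient owes $593.40 (running OOP $4,703.80).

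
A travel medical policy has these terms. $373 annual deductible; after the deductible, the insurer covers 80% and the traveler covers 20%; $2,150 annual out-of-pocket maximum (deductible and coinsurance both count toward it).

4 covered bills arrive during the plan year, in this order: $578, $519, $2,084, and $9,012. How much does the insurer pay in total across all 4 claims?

#1 ($578): deductible takes $373, $205 remains; 20% of $205 = $41. Cost to traveler: $414. OOP to date $414. Plan pays $578 − $414 = $164.
#2 ($519): deductible met; 20% of $519 = $103.80. Traveler pays $103.80; OOP now $517.80. Insurer: $519 − $103.80 = $415.20.
#3 ($2,084): 20% coinsurance on $2,084 = $416.80. Traveler pays $416.80; OOP now $934.60. Plan pays $2,084 − $416.80 = $1,667.20.
#4 ($9,012): deductible met; 20% of $9,012 = $1,802.40. Adding that to $934.60 gives $2,737, past the $2,150 cap; traveler pays only $2,150 − $934.60 = $1,215.40. Plan pays $9,012 − $1,215.40 = $7,796.60.
Insurer total: $164 + $415.20 + $1,667.20 + $7,796.60 = $10,043.

$10,043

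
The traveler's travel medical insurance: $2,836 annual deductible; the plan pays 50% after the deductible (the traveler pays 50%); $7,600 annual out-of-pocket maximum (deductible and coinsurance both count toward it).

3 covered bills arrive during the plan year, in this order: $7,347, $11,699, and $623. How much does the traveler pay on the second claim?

Claim 1 ($7,347): $2,836 finishes the deductible; $4,511 goes to coinsurance; 50% of $4,511 = $2,255.50. Traveler owes $5,091.50 (running OOP $5,091.50).
Claim 2 ($11,699): deductible met; 50% of $11,699 = $5,849.50. That would push OOP to $10,941, over the $7,600 cap, so traveler pays $7,600 − $5,091.50 = $2,508.50.

$2,508.50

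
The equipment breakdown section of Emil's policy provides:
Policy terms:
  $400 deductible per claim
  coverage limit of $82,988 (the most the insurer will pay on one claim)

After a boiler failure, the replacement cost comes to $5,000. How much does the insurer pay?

$4,600

Less the $400 deductible: $5,000 − $400 = $4,600.
That's under the $82,988 cap, so the insurer reimburses the full $4,600.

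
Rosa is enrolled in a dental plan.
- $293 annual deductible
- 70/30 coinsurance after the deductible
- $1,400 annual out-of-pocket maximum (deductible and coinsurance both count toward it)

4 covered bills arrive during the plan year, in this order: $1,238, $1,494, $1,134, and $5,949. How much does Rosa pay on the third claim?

Bill 1, $1,238: $293 finishes the deductible; $945 goes to coinsurance; coinsurance $945 × 30% = $283.50. Patient owes $576.50 (running OOP $576.50).
Bill 2, $1,494: 30% coinsurance on $1,494 = $448.20. Patient owes $448.20 (running OOP $1,024.70).
Bill 3, $1,134: deductible met; 30% of $1,134 = $340.20. Patient pays $340.20; OOP now $1,364.90.

$340.20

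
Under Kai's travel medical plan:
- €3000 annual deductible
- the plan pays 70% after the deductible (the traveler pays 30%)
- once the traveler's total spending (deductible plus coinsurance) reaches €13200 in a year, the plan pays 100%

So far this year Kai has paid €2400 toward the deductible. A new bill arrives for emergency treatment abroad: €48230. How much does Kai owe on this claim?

Remaining deductible: €3000 − €2400 = €600.
After the €600 deductible portion, €48230 − €600 = €47630 is subject to coinsurance.
Coinsurance: €47630 × 30% = €14289.
So the traveler owes €600 + €14289 = €14889 before any cap.
Year-to-date out-of-pocket would reach €2400 + €14889 = €17289, above the €13200 maximum, so the traveler pays only €13200 − €2400 = €10800.

€10800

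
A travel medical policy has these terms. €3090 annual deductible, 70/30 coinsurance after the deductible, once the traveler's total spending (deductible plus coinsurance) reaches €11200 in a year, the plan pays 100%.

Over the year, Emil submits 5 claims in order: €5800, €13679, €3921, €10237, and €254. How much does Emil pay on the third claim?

Claim 1 (€5800): deductible takes €3090, €2710 remains; traveler's 30% is €813. Traveler owes €3903 (running OOP €3903).
Claim 2 (€13679): deductible already satisfied, so traveler's share is 30% × €13679 = €4103.70. Traveler owes €4103.70 (running OOP €8006.70).
Claim 3 (€3921): deductible already satisfied, so traveler's share is 30% × €3921 = €1176.30. Traveler owes €1176.30 (running OOP €9183).

€1176.30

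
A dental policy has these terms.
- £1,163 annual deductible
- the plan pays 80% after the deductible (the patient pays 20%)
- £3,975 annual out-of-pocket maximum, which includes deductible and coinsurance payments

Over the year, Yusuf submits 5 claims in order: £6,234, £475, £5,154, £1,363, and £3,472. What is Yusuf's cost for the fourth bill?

Bill 1, £6,234: £1,163 finishes the deductible; £5,071 goes to coinsurance; 20% of £5,071 = £1,014.20. Patient owes £2,177.20 (running OOP £2,177.20).
Bill 2, £475: deductible met; 20% of £475 = £95. Patient owes £95 (running OOP £2,272.20).
Bill 3, £5,154: 20% coinsurance on £5,154 = £1,030.80. Patient owes £1,030.80 (running OOP £3,303).
Bill 4, £1,363: deductible met; 20% of £1,363 = £272.60. Patient pays £272.60; OOP now £3,575.60.

£272.60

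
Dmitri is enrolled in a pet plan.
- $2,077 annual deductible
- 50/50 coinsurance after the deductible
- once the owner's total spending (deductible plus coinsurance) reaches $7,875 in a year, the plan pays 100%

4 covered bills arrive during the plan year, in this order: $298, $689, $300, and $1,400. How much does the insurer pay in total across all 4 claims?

Claim 1 ($298): entire amount goes to the deductible. Cost to owner: $298. OOP to date $298. Plan pays $298 − $298 = $0.
Claim 2 ($689): fully absorbed by the deductible. Cost to owner: $689. OOP to date $987. Insurer: $689 − $689 = $0.
Claim 3 ($300): entire amount goes to the deductible. Cost to owner: $300. OOP to date $1,287. Insurer: $300 − $300 = $0.
Claim 4 ($1,400): $790 to deductible, leaving $610; owner's 50% is $305. Owner owes $1,095 (running OOP $2,382). Plan pays $1,400 − $1,095 = $305.
Insurer total: $0 + $0 + $0 + $305 = $305.

$305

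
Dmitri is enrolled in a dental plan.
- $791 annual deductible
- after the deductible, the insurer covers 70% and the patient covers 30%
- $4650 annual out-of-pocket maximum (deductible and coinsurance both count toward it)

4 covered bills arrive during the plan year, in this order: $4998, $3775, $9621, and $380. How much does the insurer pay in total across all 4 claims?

Bill 1, $4998: deductible takes $791, $4207 remains; coinsurance $4207 × 30% = $1262.10. Patient owes $2053.10 (running OOP $2053.10). Insurer: $4998 − $2053.10 = $2944.90.
Bill 2, $3775: deductible met; 30% of $3775 = $1132.50. Patient owes $1132.50 (running OOP $3185.60). Plan pays $3775 − $1132.50 = $2642.50.
Bill 3, $9621: 30% coinsurance on $9621 = $2886.30. Adding that to $3185.60 gives $6071.90, past the $4650 cap; patient pays only $4650 − $3185.60 = $1464.40. Insurer: $9621 − $1464.40 = $8156.60.
Bill 4, $380: 30% coinsurance on $380 = $114. OOP would hit $4764 > $4650, so the cap limits the patient to $4650 − $4650 = $0. Insurer: $380 − $0 = $380.
Insurer total = bills − patient's total = $18774 − $4650 = $14124.

$14124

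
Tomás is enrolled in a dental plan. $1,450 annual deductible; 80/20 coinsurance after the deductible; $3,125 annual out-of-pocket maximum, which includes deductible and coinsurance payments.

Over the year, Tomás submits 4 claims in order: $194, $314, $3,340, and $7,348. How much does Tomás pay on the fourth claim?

$1,195.40

Claim 1 — $194: all of it applies to the deductible. Patient owes $194 (running OOP $194).
Claim 2 — $314: entire amount goes to the deductible. Patient owes $314 (running OOP $508).
Claim 3 — $3,340: $942 finishes the deductible; $2,398 goes to coinsurance; patient's 20% is $479.60. Cost to patient: $1,421.60. OOP to date $1,929.60.
Claim 4 — $7,348: deductible already satisfied, so patient's share is 20% × $7,348 = $1,469.60. Adding that to $1,929.60 gives $3,399.20, past the $3,125 cap; patient pays only $3,125 − $1,929.60 = $1,195.40.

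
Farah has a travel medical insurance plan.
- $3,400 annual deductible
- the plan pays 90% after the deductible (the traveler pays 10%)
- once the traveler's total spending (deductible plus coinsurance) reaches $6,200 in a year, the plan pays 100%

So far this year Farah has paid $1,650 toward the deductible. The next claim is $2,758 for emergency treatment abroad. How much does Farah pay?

$1,850.80

Deductible still to meet: $3,400 − $1,650 = $1,750.
That leaves $2,758 − $1,750 = $1,008 for coinsurance.
Coinsurance: $1,008 × 10% = $100.80.
So the traveler owes $1,750 + $100.80 = $1,850.80 before any cap.
Total out-of-pocket so far would be $1,650 + $1,850.80 = $3,500.80, below the $6,200 cap — no reduction.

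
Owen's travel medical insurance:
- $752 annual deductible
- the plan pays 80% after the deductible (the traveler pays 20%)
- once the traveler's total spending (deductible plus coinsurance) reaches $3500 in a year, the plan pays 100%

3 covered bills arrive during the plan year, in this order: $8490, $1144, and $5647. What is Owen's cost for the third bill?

$971.60

Bill 1, $8490: $752 to deductible, leaving $7738; 20% of $7738 = $1547.60. Traveler pays $2299.60; OOP now $2299.60.
Bill 2, $1144: 20% coinsurance on $1144 = $228.80. Traveler owes $228.80 (running OOP $2528.40).
Bill 3, $5647: deductible met; 20% of $5647 = $1129.40. Adding that to $2528.40 gives $3657.80, past the $3500 cap; traveler pays only $3500 − $2528.40 = $971.60.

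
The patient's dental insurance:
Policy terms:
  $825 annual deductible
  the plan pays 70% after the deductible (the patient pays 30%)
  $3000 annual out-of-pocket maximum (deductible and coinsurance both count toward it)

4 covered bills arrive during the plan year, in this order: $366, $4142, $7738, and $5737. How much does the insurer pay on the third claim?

#1 ($366): entire amount goes to the deductible. Patient owes $366 (running OOP $366). Insurer: $366 − $366 = $0.
#2 ($4142): deductible takes $459, $3683 remains; coinsurance $3683 × 30% = $1104.90. Patient pays $1563.90; OOP now $1929.90. Plan pays $4142 − $1563.90 = $2578.10.
#3 ($7738): deductible already satisfied, so patient's share is 30% × $7738 = $2321.40. Adding that to $1929.90 gives $4251.30, past the $3000 cap; patient pays only $3000 − $1929.90 = $1070.10. Plan pays $7738 − $1070.10 = $6667.90.

$6667.90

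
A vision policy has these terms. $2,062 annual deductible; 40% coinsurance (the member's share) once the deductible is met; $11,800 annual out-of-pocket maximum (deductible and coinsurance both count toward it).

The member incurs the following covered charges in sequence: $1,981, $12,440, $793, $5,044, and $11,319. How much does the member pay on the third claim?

$317.20

#1 ($1,981): entire amount goes to the deductible. Cost to member: $1,981. OOP to date $1,981.
#2 ($12,440): deductible takes $81, $12,359 remains; 40% of $12,359 = $4,943.60. Cost to member: $5,024.60. OOP to date $7,005.60.
#3 ($793): deductible already satisfied, so member's share is 40% × $793 = $317.20. Member pays $317.20; OOP now $7,322.80.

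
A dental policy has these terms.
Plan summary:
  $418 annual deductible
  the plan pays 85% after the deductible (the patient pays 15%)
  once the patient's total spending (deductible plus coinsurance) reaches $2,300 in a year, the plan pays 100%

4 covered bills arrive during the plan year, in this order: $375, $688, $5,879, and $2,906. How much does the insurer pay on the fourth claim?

Claim 1 — $375: fully absorbed by the deductible. Patient owes $375 (running OOP $375). Plan pays $375 − $375 = $0.
Claim 2 — $688: deductible takes $43, $645 remains; coinsurance $645 × 15% = $96.75. Cost to patient: $139.75. OOP to date $514.75. Plan pays $688 − $139.75 = $548.25.
Claim 3 — $5,879: deductible met; 15% of $5,879 = $881.85. Patient pays $881.85; OOP now $1,396.60. Insurer: $5,879 − $881.85 = $4,997.15.
Claim 4 — $2,906: 15% coinsurance on $2,906 = $435.90. Patient owes $435.90 (running OOP $1,832.50). Plan pays $2,906 − $435.90 = $2,470.10.

$2,470.10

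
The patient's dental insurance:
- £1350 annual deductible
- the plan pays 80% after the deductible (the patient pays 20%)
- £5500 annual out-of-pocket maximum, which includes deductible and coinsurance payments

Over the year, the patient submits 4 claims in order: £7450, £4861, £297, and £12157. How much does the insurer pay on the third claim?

£237.60

Bill 1, £7450: £1350 finishes the deductible; £6100 goes to coinsurance; 20% of £6100 = £1220. Cost to patient: £2570. OOP to date £2570. Plan pays £7450 − £2570 = £4880.
Bill 2, £4861: deductible met; 20% of £4861 = £972.20. Patient pays £972.20; OOP now £3542.20. Insurer: £4861 − £972.20 = £3888.80.
Bill 3, £297: deductible met; 20% of £297 = £59.40. Patient pays £59.40; OOP now £3601.60. Insurer: £297 − £59.40 = £237.60.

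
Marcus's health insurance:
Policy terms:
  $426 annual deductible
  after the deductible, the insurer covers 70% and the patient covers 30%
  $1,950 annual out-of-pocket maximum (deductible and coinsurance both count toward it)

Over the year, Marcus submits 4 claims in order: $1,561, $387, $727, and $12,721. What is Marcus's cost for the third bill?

$218.10

Bill 1, $1,561: $426 to deductible, leaving $1,135; patient's 30% is $340.50. Patient pays $766.50; OOP now $766.50.
Bill 2, $387: deductible met; 30% of $387 = $116.10. Cost to patient: $116.10. OOP to date $882.60.
Bill 3, $727: 30% coinsurance on $727 = $218.10. Cost to patient: $218.10. OOP to date $1,100.70.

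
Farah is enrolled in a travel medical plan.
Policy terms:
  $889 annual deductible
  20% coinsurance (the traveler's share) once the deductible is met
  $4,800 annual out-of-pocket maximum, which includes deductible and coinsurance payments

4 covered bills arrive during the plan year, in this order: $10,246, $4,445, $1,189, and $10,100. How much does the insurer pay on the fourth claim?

Claim 1 ($10,246): $889 to deductible, leaving $9,357; traveler's 20% is $1,871.40. Cost to traveler: $2,760.40. OOP to date $2,760.40. Insurer: $10,246 − $2,760.40 = $7,485.60.
Claim 2 ($4,445): deductible met; 20% of $4,445 = $889. Traveler owes $889 (running OOP $3,649.40). Plan pays $4,445 − $889 = $3,556.
Claim 3 ($1,189): deductible already satisfied, so traveler's share is 20% × $1,189 = $237.80. Traveler pays $237.80; OOP now $3,887.20. Plan pays $1,189 − $237.80 = $951.20.
Claim 4 ($10,100): deductible met; 20% of $10,100 = $2,020. Adding that to $3,887.20 gives $5,907.20, past the $4,800 cap; traveler pays only $4,800 − $3,887.20 = $912.80. Insurer: $10,100 − $912.80 = $9,187.20.

$9,187.20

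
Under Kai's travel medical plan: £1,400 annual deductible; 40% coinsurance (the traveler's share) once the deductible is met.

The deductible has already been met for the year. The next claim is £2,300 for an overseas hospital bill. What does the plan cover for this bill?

£1,380

The deductible is already satisfied, so the full bill goes to coinsurance.
Traveler's 40% share of £2,300 is £920.
Insurer pays the balance: £2,300 − £920 = £1,380.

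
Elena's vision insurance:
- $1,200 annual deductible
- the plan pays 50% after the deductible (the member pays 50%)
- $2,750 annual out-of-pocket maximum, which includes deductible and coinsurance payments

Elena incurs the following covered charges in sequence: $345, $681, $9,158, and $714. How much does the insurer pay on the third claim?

Claim 1 ($345): fully absorbed by the deductible. Cost to member: $345. OOP to date $345. Insurer: $345 − $345 = $0.
Claim 2 ($681): all of it applies to the deductible. Member pays $681; OOP now $1,026. Insurer: $681 − $681 = $0.
Claim 3 ($9,158): $174 finishes the deductible; $8,984 goes to coinsurance; coinsurance $8,984 × 50% = $4,492. Claim cost before the cap: $174 + $4,492 = $4,666. That would push OOP to $5,692, over the $2,750 cap, so member pays $2,750 − $1,026 = $1,724. Plan pays $9,158 − $1,724 = $7,434.

$7,434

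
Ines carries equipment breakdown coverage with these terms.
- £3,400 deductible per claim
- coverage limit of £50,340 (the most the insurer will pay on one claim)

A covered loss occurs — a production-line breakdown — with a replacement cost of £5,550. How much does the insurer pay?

£2,150

Less the £3,400 deductible: £5,550 − £3,400 = £2,150.
That's under the £50,340 cap, so the insurer reimburses the full £2,150.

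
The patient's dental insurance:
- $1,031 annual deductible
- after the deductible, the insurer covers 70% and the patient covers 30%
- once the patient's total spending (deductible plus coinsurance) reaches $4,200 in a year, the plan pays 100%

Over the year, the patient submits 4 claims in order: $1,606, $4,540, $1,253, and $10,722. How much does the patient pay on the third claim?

Bill 1, $1,606: $1,031 to deductible, leaving $575; coinsurance $575 × 30% = $172.50. Patient pays $1,203.50; OOP now $1,203.50.
Bill 2, $4,540: deductible already satisfied, so patient's share is 30% × $4,540 = $1,362. Cost to patient: $1,362. OOP to date $2,565.50.
Bill 3, $1,253: deductible already satisfied, so patient's share is 30% × $1,253 = $375.90. Patient owes $375.90 (running OOP $2,941.40).

$375.90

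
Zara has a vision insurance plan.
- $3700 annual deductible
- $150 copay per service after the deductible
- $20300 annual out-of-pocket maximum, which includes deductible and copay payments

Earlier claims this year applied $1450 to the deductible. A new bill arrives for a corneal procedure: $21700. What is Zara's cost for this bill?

$2400

$1450 of the $3700 deductible is already met, leaving $2250.
The remaining $19450 (= $21700 − $2250) moves to the copay.
Copay on this service: $150.
So the member owes $2250 + $150 = $2400 before any cap.
Total out-of-pocket so far would be $1450 + $2400 = $3850, below the $20300 cap — no reduction.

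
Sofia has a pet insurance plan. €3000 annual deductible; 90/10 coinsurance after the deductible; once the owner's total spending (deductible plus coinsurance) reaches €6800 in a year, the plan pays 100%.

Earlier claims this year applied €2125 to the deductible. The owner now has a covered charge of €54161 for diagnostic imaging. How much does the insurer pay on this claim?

Deductible still to meet: €3000 − €2125 = €875.
After the €875 deductible portion, €54161 − €875 = €53286 is subject to coinsurance.
Coinsurance: €53286 × 10% = €5328.60.
That puts the owner's cost at €875 + €5328.60 = €6203.60 before any cap.
That would bring total out-of-pocket to €8328.60, past the €6800 cap. The owner is capped at €6800 − €2125 = €4675 on this claim.
Insurer pays the balance: €54161 − €4675 = €49486.

€49486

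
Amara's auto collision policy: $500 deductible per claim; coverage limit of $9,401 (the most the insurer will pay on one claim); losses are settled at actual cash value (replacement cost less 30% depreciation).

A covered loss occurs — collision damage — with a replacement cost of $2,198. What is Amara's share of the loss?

$1,159.40

At 30% depreciation, ACV = $2,198 − $659.40 = $1,538.60.
After the deductible, $1,538.60 − $500 = $1,038.60 remains.
$1,038.60 ≤ $9,401, so the limit doesn't bind; insurer pays $1,038.60.
Driver's share is the uncovered remainder: $2,198 − $1,038.60 = $1,159.40.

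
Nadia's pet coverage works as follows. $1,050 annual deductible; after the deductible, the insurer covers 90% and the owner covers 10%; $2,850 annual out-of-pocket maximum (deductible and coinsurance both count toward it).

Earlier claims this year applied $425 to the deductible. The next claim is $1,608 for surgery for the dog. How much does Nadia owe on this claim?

$723.30

$425 of the $1,050 deductible is already met, leaving $625.
That leaves $1,608 − $625 = $983 for coinsurance.
Owner's 10% share of $983 is $98.30.
Owner responsibility before any cap: $625 + $98.30 = $723.30.
Cumulative spending $425 + $723.30 = $1,148.30 stays under the $2,850 maximum.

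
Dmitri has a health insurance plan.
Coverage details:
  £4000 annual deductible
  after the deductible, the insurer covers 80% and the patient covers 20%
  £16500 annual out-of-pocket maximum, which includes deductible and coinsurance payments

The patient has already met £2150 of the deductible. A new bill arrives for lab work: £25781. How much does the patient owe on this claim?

£6636.20

£2150 of the £4000 deductible is already met, leaving £1850.
After the £1850 deductible portion, £25781 − £1850 = £23931 is subject to coinsurance.
20% of £23931 = £4786.20 falls to the patient.
So the patient owes £1850 + £4786.20 = £6636.20 before any cap.
Total out-of-pocket so far would be £2150 + £6636.20 = £8786.20, below the £16500 cap — no reduction.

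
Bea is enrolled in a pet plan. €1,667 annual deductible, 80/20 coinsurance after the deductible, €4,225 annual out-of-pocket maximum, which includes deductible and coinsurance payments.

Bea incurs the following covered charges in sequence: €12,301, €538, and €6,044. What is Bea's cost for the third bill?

Claim 1 — €12,301: €1,667 finishes the deductible; €10,634 goes to coinsurance; coinsurance €10,634 × 20% = €2,126.80. Owner pays €3,793.80; OOP now €3,793.80.
Claim 2 — €538: deductible met; 20% of €538 = €107.60. Owner owes €107.60 (running OOP €3,901.40).
Claim 3 — €6,044: deductible already satisfied, so owner's share is 20% × €6,044 = €1,208.80. Adding that to €3,901.40 gives €5,110.20, past the €4,225 cap; owner pays only €4,225 − €3,901.40 = €323.60.

€323.60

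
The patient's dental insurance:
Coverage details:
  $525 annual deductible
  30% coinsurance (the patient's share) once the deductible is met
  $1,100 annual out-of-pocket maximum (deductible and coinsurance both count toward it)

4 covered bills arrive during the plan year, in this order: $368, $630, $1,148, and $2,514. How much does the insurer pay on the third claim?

$803.60

Claim 1 ($368): fully absorbed by the deductible. Patient pays $368; OOP now $368. Plan pays $368 − $368 = $0.
Claim 2 ($630): $157 finishes the deductible; $473 goes to coinsurance; patient's 30% is $141.90. Patient pays $298.90; OOP now $666.90. Insurer: $630 − $298.90 = $331.10.
Claim 3 ($1,148): deductible met; 30% of $1,148 = $344.40. Patient owes $344.40 (running OOP $1,011.30). Insurer: $1,148 − $344.40 = $803.60.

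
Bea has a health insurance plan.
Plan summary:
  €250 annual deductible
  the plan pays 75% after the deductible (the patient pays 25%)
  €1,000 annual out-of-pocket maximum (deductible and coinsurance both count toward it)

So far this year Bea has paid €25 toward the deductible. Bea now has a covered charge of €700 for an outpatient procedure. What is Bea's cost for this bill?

€343.75

Remaining deductible: €250 − €25 = €225.
That leaves €700 − €225 = €475 for coinsurance.
Coinsurance: €475 × 25% = €118.75.
Patient responsibility before any cap: €225 + €118.75 = €343.75.
Cumulative spending €25 + €343.75 = €368.75 stays under the €1,000 maximum.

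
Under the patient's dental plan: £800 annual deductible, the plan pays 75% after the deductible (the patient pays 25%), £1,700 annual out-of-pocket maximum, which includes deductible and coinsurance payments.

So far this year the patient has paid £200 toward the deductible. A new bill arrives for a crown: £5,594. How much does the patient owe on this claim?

£200 of the £800 deductible is already met, leaving £600.
That leaves £5,594 − £600 = £4,994 for coinsurance.
Patient's 25% share of £4,994 is £1,248.50.
Patient responsibility before any cap: £600 + £1,248.50 = £1,848.50.
Year-to-date out-of-pocket would reach £200 + £1,848.50 = £2,048.50, above the £1,700 maximum, so the patient pays only £1,700 − £200 = £1,500.

£1,500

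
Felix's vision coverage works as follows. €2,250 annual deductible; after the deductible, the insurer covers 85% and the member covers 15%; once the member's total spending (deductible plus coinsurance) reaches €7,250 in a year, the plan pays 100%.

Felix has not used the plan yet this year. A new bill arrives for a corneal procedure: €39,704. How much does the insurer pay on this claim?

Deductible not yet touched, so the first €2,250 of the bill goes to the deductible.
That leaves €39,704 − €2,250 = €37,454 for coinsurance.
Member's 15% share of €37,454 is €5,618.10.
Member responsibility before any cap: €2,250 + €5,618.10 = €7,868.10.
That would bring total out-of-pocket to €7,868.10, past the €7,250 cap. The member is capped at €7,250 − €0 = €7,250 on this claim.
Insurer pays the balance: €39,704 − €7,250 = €32,454.

€32,454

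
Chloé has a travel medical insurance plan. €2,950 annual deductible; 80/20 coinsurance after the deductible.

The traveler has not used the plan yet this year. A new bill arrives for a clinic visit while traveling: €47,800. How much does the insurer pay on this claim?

The full €2,950 deductible is still open; €2,950 of this bill applies to it.
That leaves €47,800 − €2,950 = €44,850 for coinsurance.
Traveler's 20% share of €44,850 is €8,970.
So the traveler owes €2,950 + €8,970 = €11,920.
The plan picks up €47,800 − €11,920 = €35,880.

€35,880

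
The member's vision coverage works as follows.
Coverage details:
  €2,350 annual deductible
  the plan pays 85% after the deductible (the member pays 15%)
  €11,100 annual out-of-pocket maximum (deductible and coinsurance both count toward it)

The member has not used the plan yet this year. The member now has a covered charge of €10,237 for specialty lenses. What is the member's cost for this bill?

Nothing has been paid toward the €2,350 deductible, so the first €2,350 of this charge is applied there.
After the €2,350 deductible portion, €10,237 − €2,350 = €7,887 is subject to coinsurance.
15% of €7,887 = €1,183.05 falls to the member.
Member responsibility before any cap: €2,350 + €1,183.05 = €3,533.05.
Cumulative spending €0 + €3,533.05 = €3,533.05 stays under the €11,100 maximum.

€3,533.05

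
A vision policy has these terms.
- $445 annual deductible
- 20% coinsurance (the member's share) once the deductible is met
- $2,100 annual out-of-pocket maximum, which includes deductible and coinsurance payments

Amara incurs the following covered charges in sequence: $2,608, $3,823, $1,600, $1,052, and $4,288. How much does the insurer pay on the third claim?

$1,280

Claim 1 — $2,608: deductible takes $445, $2,163 remains; member's 20% is $432.60. Member pays $877.60; OOP now $877.60. Insurer: $2,608 − $877.60 = $1,730.40.
Claim 2 — $3,823: deductible met; 20% of $3,823 = $764.60. Member pays $764.60; OOP now $1,642.20. Plan pays $3,823 − $764.60 = $3,058.40.
Claim 3 — $1,600: deductible met; 20% of $1,600 = $320. Member owes $320 (running OOP $1,962.20). Insurer: $1,600 − $320 = $1,280.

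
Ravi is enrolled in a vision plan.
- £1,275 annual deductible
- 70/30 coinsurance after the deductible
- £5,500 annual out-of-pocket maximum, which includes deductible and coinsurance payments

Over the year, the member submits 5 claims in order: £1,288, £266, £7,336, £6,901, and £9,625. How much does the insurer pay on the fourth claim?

Claim 1 — £1,288: £1,275 to deductible, leaving £13; coinsurance £13 × 30% = £3.90. Member owes £1,278.90 (running OOP £1,278.90). Insurer: £1,288 − £1,278.90 = £9.10.
Claim 2 — £266: deductible already satisfied, so member's share is 30% × £266 = £79.80. Cost to member: £79.80. OOP to date £1,358.70. Insurer: £266 − £79.80 = £186.20.
Claim 3 — £7,336: 30% coinsurance on £7,336 = £2,200.80. Member owes £2,200.80 (running OOP £3,559.50). Insurer: £7,336 − £2,200.80 = £5,135.20.
Claim 4 — £6,901: deductible already satisfied, so member's share is 30% × £6,901 = £2,070.30. Adding that to £3,559.50 gives £5,629.80, past the £5,500 cap; member pays only £5,500 − £3,559.50 = £1,940.50. Plan pays £6,901 − £1,940.50 = £4,960.50.

£4,960.50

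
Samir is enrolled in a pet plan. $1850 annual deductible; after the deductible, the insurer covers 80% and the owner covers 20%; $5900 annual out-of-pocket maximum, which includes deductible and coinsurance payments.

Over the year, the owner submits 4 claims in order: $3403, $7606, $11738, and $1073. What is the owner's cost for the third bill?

#1 ($3403): $1850 to deductible, leaving $1553; coinsurance $1553 × 20% = $310.60. Owner pays $2160.60; OOP now $2160.60.
#2 ($7606): deductible already satisfied, so owner's share is 20% × $7606 = $1521.20. Cost to owner: $1521.20. OOP to date $3681.80.
#3 ($11738): 20% coinsurance on $11738 = $2347.60. Adding that to $3681.80 gives $6029.40, past the $5900 cap; owner pays only $5900 − $3681.80 = $2218.20.

$2218.20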